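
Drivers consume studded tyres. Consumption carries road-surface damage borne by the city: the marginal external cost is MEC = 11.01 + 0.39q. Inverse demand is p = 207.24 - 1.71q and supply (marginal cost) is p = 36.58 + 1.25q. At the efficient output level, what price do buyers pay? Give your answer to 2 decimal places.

P = 125.75

Social marginal benefit = demand − MEC = 196.23 - 2.10q.
Set SMB = MC: 196.23 - 2.10q = 36.58 + 1.25q → q* = 47.6567.
Consumer price on the demand curve at q*: 207.24 − 1.71×47.6567 = 125.7470.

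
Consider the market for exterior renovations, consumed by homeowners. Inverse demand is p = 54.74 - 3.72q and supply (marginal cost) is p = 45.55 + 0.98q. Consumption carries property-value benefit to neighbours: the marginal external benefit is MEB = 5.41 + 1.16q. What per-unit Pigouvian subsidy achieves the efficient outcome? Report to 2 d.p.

subsidy = 10.19 per unit

Social marginal benefit = demand + MEB = 60.15 - 2.56q.
Set SMB = MC: 60.15 - 2.56q = 45.55 + 0.98q → q* = 4.1243.
The Pigouvian subsidy equals MEB at q*: 5.41 + 1.16×4.1243 = 10.1942.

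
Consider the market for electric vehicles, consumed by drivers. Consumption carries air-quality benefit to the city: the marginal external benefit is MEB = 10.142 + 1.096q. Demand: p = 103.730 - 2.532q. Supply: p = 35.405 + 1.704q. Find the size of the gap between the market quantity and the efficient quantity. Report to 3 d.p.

Market equilibrium (private): 35.405 + 1.704q = 103.730 - 2.532q → q_m = 16.1296.
Social marginal benefit = demand + MEB = 113.872 - 1.436q.
Set SMB = MC: 113.872 - 1.436q = 35.405 + 1.704q → q* = 24.9895.
Gap = |16.1296 − 24.9895| = 8.8599.

8.860 units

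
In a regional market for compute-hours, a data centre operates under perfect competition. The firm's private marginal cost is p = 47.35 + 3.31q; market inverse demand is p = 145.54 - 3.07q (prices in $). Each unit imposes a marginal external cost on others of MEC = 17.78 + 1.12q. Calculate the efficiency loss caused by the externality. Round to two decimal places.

Market equilibrium (private): 47.35 + 3.31q = 145.54 - 3.07q → q_m = 15.3903.
Social marginal cost = private MC + MEC = 65.13 + 4.43q.
Set SMC = demand: 65.13 + 4.43q = 145.54 - 3.07q → q* = 10.7213.
Height of the DWL triangle at q_m is SMC(q_m) − demand(q_m) = MEC(q_m) = 35.0171.
DWL = ½ × 4.6690 × 35.0171 = 81.7474.

DWL = $81.75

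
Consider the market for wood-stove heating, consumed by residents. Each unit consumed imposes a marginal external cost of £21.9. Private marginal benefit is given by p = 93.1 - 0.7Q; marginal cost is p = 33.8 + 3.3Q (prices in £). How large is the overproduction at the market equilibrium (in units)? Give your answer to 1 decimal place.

5.5 units

Market equilibrium (private): 33.8 + 3.3Q = 93.1 - 0.7Q → Q_m = 14.8250.
Social marginal benefit = demand − MEC = 71.2 - 0.7Q.
Set SMB = MC: 71.2 - 0.7Q = 33.8 + 3.3Q → Q* = 9.3500.
Gap = |14.8250 − 9.3500| = 5.4750.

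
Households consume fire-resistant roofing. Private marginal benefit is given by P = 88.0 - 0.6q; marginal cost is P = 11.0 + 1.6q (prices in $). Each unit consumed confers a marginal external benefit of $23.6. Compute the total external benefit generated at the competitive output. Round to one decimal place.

$826.0

Market equilibrium (private): 11.0 + 1.6q = 88.0 - 0.6q → q_m = 35.0000.
Total external benefit = MEB × q_m = 23.6 × 35.0000 = 826.0000.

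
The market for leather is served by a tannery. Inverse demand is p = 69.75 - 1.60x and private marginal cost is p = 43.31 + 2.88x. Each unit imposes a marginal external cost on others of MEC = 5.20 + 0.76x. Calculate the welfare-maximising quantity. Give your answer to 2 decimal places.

x* = 4.05

Social marginal cost = private MC + MEC = 48.51 + 3.64x.
Set SMC = demand: 48.51 + 3.64x = 69.75 - 1.60x → x* = 4.0534.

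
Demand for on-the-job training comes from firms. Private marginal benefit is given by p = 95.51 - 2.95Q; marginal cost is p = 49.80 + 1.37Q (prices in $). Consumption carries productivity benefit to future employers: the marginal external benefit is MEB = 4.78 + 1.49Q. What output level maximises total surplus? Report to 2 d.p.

Social marginal benefit = demand + MEB = 100.29 - 1.46Q.
Set SMB = MC: 100.29 - 1.46Q = 49.80 + 1.37Q → Q* = 17.8410.

Q* = 17.84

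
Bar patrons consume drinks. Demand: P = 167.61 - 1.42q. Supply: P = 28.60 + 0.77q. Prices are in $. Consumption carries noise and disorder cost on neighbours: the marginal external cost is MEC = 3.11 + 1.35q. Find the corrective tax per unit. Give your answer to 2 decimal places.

Social marginal benefit = demand − MEC = 164.50 - 2.77q.
Set SMB = MC: 164.50 - 2.77q = 28.60 + 0.77q → q* = 38.3898.
The Pigouvian tax equals MEC at q*: 3.11 + 1.35×38.3898 = 54.9362.

tax = $54.94 per unit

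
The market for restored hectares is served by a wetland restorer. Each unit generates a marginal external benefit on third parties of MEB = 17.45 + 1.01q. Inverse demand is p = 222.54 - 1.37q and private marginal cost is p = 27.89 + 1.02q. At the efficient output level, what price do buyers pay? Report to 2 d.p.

Social marginal cost = private MC − MEB = 10.44 + 0.01q.
Set SMC = demand: 10.44 + 0.01q = 222.54 - 1.37q → q* = 153.6957.
Consumer price on the demand curve at q*: 222.54 − 1.37×153.6957 = 11.9769.

P = 11.98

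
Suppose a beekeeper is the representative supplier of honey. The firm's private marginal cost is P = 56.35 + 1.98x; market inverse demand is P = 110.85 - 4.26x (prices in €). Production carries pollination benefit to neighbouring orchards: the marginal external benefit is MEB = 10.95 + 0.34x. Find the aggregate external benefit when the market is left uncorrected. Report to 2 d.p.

€108.61

Market equilibrium (private): 56.35 + 1.98x = 110.85 - 4.26x → x_m = 8.7340.
Total external benefit = ∫₀^{x_m} (10.95 + 0.34x) dx = 10.95×8.7340 + ½×0.34×8.7340² = 108.6054.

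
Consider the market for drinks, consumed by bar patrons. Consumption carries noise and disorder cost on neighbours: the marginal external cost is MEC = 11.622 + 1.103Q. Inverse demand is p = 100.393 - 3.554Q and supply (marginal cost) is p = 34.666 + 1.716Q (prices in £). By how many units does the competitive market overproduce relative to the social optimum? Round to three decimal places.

3.982 units

Market equilibrium (private): 34.666 + 1.716Q = 100.393 - 3.554Q → Q_m = 12.4719.
Social marginal benefit = demand − MEC = 88.771 - 4.657Q.
Set SMB = MC: 88.771 - 4.657Q = 34.666 + 1.716Q → Q* = 8.4897.
Gap = |12.4719 − 8.4897| = 3.9822.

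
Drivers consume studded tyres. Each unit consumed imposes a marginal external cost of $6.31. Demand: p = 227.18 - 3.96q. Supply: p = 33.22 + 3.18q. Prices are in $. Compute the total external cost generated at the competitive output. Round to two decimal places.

Market equilibrium (private): 33.22 + 3.18q = 227.18 - 3.96q → q_m = 27.1653.
Total external cost = MEC × q_m = 6.31 × 27.1653 = 171.4130.

$171.41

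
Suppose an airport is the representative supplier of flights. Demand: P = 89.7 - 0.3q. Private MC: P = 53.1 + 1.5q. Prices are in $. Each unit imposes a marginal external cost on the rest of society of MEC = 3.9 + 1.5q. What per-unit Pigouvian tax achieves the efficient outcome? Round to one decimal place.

Social marginal cost = private MC + MEC = 57.0 + 3.0q.
Set SMC = demand: 57.0 + 3.0q = 89.7 - 0.3q → q* = 9.9091.
The Pigouvian tax equals MEC at q*: 3.9 + 1.5×9.9091 = 18.7637.

tax = $18.8 per unit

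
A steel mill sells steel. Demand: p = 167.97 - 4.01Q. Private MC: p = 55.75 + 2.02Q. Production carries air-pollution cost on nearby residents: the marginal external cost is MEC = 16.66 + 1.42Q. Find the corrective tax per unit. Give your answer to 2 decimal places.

Social marginal cost = private MC + MEC = 72.41 + 3.44Q.
Set SMC = demand: 72.41 + 3.44Q = 167.97 - 4.01Q → Q* = 12.8268.
The Pigouvian tax equals MEC at Q*: 16.66 + 1.42×12.8268 = 34.8741.

tax = 34.87 per unit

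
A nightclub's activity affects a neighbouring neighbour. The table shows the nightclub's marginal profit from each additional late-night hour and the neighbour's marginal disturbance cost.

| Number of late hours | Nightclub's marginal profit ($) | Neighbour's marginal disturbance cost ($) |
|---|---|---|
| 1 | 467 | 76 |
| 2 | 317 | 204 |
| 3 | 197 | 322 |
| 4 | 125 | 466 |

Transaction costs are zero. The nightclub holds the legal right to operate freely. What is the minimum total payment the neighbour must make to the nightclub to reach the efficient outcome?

Left alone the nightclub would choose level 4 (marginal profit stays positive).
Efficient level: k* = 2 (marginal profit ≥ marginal disturbance cost through 2).
The neighbour must at least cover the nightclub's forgone profit from cutting 4→2: 197 + 125 = 322.

$322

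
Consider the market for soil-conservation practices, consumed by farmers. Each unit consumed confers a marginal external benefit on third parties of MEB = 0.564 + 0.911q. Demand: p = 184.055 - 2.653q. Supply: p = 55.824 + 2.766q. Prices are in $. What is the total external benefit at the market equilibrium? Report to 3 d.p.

Market equilibrium (private): 55.824 + 2.766q = 184.055 - 2.653q → q_m = 23.6632.
Total external benefit = ∫₀^{q_m} (0.564 + 0.911q) dq = 0.564×23.6632 + ½×0.911×23.6632² = 268.4019.

$268.402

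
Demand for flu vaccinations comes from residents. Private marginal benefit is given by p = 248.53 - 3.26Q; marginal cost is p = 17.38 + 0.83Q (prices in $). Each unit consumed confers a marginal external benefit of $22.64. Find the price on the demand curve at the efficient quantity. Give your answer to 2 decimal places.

Social marginal benefit = demand + MEB = 271.17 - 3.26Q.
Set SMB = MC: 271.17 - 3.26Q = 17.38 + 0.83Q → Q* = 62.0513.
Consumer price on the demand curve at Q*: 248.53 − 3.26×62.0513 = 46.2428.

P = $46.24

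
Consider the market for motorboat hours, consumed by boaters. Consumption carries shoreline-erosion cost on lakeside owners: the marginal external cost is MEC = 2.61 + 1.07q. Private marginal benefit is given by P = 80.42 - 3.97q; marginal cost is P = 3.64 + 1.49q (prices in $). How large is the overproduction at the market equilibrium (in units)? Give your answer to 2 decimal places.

Market equilibrium (private): 3.64 + 1.49q = 80.42 - 3.97q → q_m = 14.0623.
Social marginal benefit = demand − MEC = 77.81 - 5.04q.
Set SMB = MC: 77.81 - 5.04q = 3.64 + 1.49q → q* = 11.3583.
Gap = |14.0623 − 11.3583| = 2.7040.

2.70 units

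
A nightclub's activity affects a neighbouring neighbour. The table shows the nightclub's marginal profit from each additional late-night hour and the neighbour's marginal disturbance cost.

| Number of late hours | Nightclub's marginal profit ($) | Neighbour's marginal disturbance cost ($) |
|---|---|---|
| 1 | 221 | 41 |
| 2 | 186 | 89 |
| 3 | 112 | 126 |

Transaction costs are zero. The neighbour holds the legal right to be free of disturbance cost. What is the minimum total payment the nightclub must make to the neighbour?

$130

Efficient level: marginal profit ≥ marginal disturbance cost through level 2, so k* = 2.
With the neighbour holding the right, the nightclub must at least compensate total damage at k*: 41 + 89 = 130.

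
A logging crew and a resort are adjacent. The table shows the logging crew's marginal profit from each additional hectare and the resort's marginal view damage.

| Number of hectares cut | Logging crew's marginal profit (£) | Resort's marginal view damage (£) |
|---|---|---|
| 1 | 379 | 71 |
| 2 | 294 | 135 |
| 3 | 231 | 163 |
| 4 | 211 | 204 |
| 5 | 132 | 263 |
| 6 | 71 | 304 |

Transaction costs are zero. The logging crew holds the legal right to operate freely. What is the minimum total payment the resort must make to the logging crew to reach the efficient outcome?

Left alone the logging crew would choose level 6 (marginal profit stays positive).
Efficient level: k* = 4 (marginal profit ≥ marginal view damage through 4).
The resort must at least cover the logging crew's forgone profit from cutting 6→4: 132 + 71 = 203.

£203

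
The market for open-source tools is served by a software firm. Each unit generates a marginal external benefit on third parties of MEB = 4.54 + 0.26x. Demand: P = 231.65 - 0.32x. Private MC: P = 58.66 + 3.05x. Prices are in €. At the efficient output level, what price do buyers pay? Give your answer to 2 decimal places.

Social marginal cost = private MC − MEB = 54.12 + 2.79x.
Set SMC = demand: 54.12 + 2.79x = 231.65 - 0.32x → x* = 57.0836.
Consumer price on the demand curve at x*: 231.65 − 0.32×57.0836 = 213.3832.

P = €213.38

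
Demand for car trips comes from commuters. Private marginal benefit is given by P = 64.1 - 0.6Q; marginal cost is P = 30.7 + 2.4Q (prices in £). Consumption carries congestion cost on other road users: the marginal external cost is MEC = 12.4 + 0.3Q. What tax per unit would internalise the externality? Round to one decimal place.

tax = £14.3 per unit

Social marginal benefit = demand − MEC = 51.7 - 0.9Q.
Set SMB = MC: 51.7 - 0.9Q = 30.7 + 2.4Q → Q* = 6.3636.
The Pigouvian tax equals MEC at Q*: 12.4 + 0.3×6.3636 = 14.3091.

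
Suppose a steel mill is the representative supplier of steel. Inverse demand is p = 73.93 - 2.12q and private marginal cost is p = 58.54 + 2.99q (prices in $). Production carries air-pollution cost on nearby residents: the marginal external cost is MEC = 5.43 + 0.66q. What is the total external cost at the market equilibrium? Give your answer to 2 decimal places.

Market equilibrium (private): 58.54 + 2.99q = 73.93 - 2.12q → q_m = 3.0117.
Total external cost = ∫₀^{q_m} (5.43 + 0.66q) dq = 5.43×3.0117 + ½×0.66×3.0117² = 19.3467.

$19.35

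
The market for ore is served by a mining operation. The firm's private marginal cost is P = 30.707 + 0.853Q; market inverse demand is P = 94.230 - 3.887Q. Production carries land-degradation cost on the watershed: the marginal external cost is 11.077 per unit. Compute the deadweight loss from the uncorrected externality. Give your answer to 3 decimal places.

DWL = 12.943

Market equilibrium (private): 30.707 + 0.853Q = 94.230 - 3.887Q → Q_m = 13.4015.
Social marginal cost = private MC + MEC = 41.784 + 0.853Q.
Set SMC = demand: 41.784 + 0.853Q = 94.230 - 3.887Q → Q* = 11.0646.
Between Q* and Q_m the wedge SMC − demand runs linearly from 0 to MEC(Q_m), so the loss is a triangle.
DWL = ½ × 2.3369 × 11.0770 = 12.9429.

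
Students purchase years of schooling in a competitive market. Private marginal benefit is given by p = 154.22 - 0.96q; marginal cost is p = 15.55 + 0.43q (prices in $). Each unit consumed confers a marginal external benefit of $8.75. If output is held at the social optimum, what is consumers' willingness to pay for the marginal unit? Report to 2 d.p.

Social marginal benefit = demand + MEB = 162.97 - 0.96q.
Set SMB = MC: 162.97 - 0.96q = 15.55 + 0.43q → q* = 106.0576.
Consumer price on the demand curve at q*: 154.22 − 0.96×106.0576 = 52.4047.

P = $52.40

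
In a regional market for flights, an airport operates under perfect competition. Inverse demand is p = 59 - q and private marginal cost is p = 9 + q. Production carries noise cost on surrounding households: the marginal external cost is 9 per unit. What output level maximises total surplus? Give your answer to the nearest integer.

q* = 21

Social marginal cost = private MC + MEC = 18 + q.
Set SMC = demand: 18 + q = 59 - q → q* = 20.5000.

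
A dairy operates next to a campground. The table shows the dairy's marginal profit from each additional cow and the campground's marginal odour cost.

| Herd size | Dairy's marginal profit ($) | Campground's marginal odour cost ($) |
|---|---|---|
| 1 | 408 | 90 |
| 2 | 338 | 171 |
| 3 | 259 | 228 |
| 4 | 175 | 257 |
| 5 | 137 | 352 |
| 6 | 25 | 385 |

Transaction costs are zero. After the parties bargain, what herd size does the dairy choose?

Bargaining reaches the level where marginal profit last exceeds marginal odour cost.
That holds through level 3 (259 ≥ 228) but not at 4 (175 < 257).

3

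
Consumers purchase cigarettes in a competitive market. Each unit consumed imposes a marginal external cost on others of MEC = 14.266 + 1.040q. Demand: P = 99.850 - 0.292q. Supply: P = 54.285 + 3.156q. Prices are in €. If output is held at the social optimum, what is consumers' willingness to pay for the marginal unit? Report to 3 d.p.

P = €97.814

Social marginal benefit = demand − MEC = 85.584 - 1.332q.
Set SMB = MC: 85.584 - 1.332q = 54.285 + 3.156q → q* = 6.9739.
Consumer price on the demand curve at q*: 99.850 − 0.292×6.9739 = 97.8136.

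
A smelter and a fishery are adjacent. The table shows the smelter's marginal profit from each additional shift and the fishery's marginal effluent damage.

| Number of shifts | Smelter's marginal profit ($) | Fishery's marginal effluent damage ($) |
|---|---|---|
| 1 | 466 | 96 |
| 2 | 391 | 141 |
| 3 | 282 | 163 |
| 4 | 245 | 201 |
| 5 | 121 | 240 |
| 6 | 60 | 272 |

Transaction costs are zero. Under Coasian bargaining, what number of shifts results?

4

Bargaining reaches the level where marginal profit last exceeds marginal effluent damage.
That holds through level 4 (245 ≥ 201) but not at 5 (121 < 240).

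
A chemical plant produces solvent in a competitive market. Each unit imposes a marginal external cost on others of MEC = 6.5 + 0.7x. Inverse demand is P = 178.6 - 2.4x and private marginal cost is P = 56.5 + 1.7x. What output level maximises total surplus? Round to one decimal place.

x* = 24.1

Social marginal cost = private MC + MEC = 63.0 + 2.4x.
Set SMC = demand: 63.0 + 2.4x = 178.6 - 2.4x → x* = 24.0833.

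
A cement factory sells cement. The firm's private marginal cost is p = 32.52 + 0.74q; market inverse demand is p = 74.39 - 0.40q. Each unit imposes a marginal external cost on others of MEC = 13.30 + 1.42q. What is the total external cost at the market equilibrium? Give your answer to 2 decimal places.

1446.24

Market equilibrium (private): 32.52 + 0.74q = 74.39 - 0.40q → q_m = 36.7281.
Total external cost = ∫₀^{q_m} (13.30 + 1.42q) dq = 13.30×36.7281 + ½×1.42×36.7281² = 1446.2406.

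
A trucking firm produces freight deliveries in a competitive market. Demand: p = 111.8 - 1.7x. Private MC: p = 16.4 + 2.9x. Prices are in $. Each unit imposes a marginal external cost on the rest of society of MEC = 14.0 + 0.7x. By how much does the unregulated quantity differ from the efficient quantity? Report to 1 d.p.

Market equilibrium (private): 16.4 + 2.9x = 111.8 - 1.7x → x_m = 20.7391.
Social marginal cost = private MC + MEC = 30.4 + 3.6x.
Set SMC = demand: 30.4 + 3.6x = 111.8 - 1.7x → x* = 15.3585.
Gap = |20.7391 − 15.3585| = 5.3806.

5.4 units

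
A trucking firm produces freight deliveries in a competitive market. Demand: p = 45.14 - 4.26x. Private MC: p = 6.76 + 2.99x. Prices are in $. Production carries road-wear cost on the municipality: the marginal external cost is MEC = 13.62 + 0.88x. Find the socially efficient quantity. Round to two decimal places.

x* = 3.05

Social marginal cost = private MC + MEC = 20.38 + 3.87x.
Set SMC = demand: 20.38 + 3.87x = 45.14 - 4.26x → x* = 3.0455.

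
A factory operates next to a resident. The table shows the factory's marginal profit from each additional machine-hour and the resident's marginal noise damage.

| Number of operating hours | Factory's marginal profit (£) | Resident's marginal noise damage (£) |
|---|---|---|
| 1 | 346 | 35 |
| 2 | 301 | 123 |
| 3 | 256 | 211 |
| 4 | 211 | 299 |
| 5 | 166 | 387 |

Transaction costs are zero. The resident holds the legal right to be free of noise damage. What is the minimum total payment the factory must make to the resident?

£369

Efficient level: marginal profit ≥ marginal noise damage through level 3, so k* = 3.
With the resident holding the right, the factory must at least compensate total damage at k*: 35 + 123 + 211 = 369.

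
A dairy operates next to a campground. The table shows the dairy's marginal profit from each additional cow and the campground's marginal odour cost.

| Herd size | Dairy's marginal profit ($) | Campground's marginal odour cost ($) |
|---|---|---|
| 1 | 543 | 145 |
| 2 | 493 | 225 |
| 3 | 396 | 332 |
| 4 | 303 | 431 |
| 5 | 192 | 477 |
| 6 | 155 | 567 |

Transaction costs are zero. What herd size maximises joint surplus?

3

Bargaining reaches the level where marginal profit last exceeds marginal odour cost.
That holds through level 3 (396 ≥ 332) but not at 4 (303 < 431).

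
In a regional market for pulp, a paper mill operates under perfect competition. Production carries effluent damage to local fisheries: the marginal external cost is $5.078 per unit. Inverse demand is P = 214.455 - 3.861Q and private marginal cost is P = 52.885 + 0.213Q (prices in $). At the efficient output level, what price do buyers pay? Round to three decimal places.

Social marginal cost = private MC + MEC = 57.963 + 0.213Q.
Set SMC = demand: 57.963 + 0.213Q = 214.455 - 3.861Q → Q* = 38.4124.
Consumer price on the demand curve at Q*: 214.455 − 3.861×38.4124 = 66.1447.

P = $66.145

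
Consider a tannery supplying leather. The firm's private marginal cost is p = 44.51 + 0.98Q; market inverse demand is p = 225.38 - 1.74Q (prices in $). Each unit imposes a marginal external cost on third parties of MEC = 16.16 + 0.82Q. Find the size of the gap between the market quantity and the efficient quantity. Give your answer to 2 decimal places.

19.97 units

Market equilibrium (private): 44.51 + 0.98Q = 225.38 - 1.74Q → Q_m = 66.4963.
Social marginal cost = private MC + MEC = 60.67 + 1.80Q.
Set SMC = demand: 60.67 + 1.80Q = 225.38 - 1.74Q → Q* = 46.5282.
Gap = |66.4963 − 46.5282| = 19.9681.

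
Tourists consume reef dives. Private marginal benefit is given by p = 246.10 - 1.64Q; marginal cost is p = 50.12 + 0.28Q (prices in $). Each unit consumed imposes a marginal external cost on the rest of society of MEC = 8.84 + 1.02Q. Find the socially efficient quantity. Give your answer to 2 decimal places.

Social marginal benefit = demand − MEC = 237.26 - 2.66Q.
Set SMB = MC: 237.26 - 2.66Q = 50.12 + 0.28Q → Q* = 63.6531.

Q* = 63.65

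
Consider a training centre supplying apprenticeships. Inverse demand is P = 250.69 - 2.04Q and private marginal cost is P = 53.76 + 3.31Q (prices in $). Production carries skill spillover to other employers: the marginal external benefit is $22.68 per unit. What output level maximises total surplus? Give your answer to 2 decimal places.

Social marginal cost = private MC − MEB = 31.08 + 3.31Q.
Set SMC = demand: 31.08 + 3.31Q = 250.69 - 2.04Q → Q* = 41.0486.

Q* = 41.05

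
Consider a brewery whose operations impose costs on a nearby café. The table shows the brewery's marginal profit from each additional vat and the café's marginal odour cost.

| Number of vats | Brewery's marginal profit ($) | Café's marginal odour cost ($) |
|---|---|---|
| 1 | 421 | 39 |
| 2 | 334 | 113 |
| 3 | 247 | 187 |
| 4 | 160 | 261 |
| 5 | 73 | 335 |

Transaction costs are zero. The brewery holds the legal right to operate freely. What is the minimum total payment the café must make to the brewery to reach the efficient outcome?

Left alone the brewery would choose level 5 (marginal profit stays positive).
Efficient level: k* = 3 (marginal profit ≥ marginal odour cost through 3).
The café must at least cover the brewery's forgone profit from cutting 5→3: 160 + 73 = 233.

$233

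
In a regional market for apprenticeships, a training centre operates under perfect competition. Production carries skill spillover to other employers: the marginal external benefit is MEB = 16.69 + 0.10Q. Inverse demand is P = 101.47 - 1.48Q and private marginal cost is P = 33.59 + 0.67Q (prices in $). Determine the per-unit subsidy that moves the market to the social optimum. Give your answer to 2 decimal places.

Social marginal cost = private MC − MEB = 16.90 + 0.57Q.
Set SMC = demand: 16.90 + 0.57Q = 101.47 - 1.48Q → Q* = 41.2537.
The Pigouvian subsidy equals MEB at Q*: 16.69 + 0.10×41.2537 = 20.8154.

subsidy = $20.82 per unit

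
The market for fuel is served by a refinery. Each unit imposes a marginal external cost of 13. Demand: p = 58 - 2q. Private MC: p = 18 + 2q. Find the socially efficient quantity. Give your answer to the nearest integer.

Social marginal cost = private MC + MEC = 31 + 2q.
Set SMC = demand: 31 + 2q = 58 - 2q → q* = 6.7500.

q* = 7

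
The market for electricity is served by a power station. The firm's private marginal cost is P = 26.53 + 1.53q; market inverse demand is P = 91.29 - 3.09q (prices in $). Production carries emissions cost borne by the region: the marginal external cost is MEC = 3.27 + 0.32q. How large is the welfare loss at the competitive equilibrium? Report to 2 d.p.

Market equilibrium (private): 26.53 + 1.53q = 91.29 - 3.09q → q_m = 14.0173.
Social marginal cost = private MC + MEC = 29.80 + 1.85q.
Set SMC = demand: 29.80 + 1.85q = 91.29 - 3.09q → q* = 12.4474.
The welfare-loss triangle has base |q_m − q*| and height MEC(q_m) (the vertical gap between SMC and demand is zero at q* and MEC at q_m).
DWL = ½ × 1.5699 × 7.7555 = 6.0877.

DWL = $6.09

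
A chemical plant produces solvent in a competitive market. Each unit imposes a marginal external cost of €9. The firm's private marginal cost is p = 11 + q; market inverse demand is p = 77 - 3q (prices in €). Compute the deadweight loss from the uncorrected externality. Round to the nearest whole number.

DWL = €10

Market equilibrium (private): 11 + q = 77 - 3q → q_m = 16.5000.
Social marginal cost = private MC + MEC = 20 + q.
Set SMC = demand: 20 + q = 77 - 3q → q* = 14.2500.
The welfare-loss triangle has base |q_m − q*| and height MEC(q_m) (the vertical gap between SMC and demand is zero at q* and MEC at q_m).
DWL = ½ × 2.2500 × 9.0000 = 10.1250.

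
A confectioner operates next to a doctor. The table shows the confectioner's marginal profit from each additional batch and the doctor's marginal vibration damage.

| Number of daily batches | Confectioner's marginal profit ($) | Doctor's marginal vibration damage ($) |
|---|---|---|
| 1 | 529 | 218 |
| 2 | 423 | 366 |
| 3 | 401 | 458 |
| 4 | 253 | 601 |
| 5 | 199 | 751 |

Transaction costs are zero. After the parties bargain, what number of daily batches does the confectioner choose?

Bargaining reaches the level where marginal profit last exceeds marginal vibration damage.
That holds through level 2 (423 ≥ 366) but not at 3 (401 < 458).

2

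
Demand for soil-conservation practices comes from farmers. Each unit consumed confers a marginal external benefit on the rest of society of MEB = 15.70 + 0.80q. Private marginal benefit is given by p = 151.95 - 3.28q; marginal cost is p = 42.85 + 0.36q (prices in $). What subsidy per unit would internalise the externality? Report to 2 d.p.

Social marginal benefit = demand + MEB = 167.65 - 2.48q.
Set SMB = MC: 167.65 - 2.48q = 42.85 + 0.36q → q* = 43.9437.
The Pigouvian subsidy equals MEB at q*: 15.70 + 0.80×43.9437 = 50.8550.

subsidy = $50.85 per unit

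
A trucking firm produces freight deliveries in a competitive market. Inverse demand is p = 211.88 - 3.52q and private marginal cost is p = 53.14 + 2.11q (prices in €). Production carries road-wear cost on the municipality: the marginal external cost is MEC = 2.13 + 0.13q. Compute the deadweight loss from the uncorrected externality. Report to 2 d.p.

Market equilibrium (private): 53.14 + 2.11q = 211.88 - 3.52q → q_m = 28.1954.
Social marginal cost = private MC + MEC = 55.27 + 2.24q.
Set SMC = demand: 55.27 + 2.24q = 211.88 - 3.52q → q* = 27.1892.
The loss is the area between SMC and demand from q* to q_m; with linear curves that's a triangle of height MEC(q_m).
DWL = ½ × 1.0062 × 5.7954 = 2.9157.

DWL = €2.92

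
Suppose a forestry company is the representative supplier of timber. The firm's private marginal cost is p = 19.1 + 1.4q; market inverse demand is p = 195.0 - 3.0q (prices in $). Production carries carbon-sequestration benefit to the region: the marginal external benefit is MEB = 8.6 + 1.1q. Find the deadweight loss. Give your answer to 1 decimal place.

DWL = $418.8

Market equilibrium (private): 19.1 + 1.4q = 195.0 - 3.0q → q_m = 39.9773.
Social marginal cost = private MC − MEB = 10.5 + 0.3q.
Set SMC = demand: 10.5 + 0.3q = 195.0 - 3.0q → q* = 55.9091.
Between q* and q_m the wedge demand − SMC runs linearly from 0 to MEB(q_m), so the loss is a triangle.
DWL = ½ × 15.9318 × 52.5750 = 418.8072.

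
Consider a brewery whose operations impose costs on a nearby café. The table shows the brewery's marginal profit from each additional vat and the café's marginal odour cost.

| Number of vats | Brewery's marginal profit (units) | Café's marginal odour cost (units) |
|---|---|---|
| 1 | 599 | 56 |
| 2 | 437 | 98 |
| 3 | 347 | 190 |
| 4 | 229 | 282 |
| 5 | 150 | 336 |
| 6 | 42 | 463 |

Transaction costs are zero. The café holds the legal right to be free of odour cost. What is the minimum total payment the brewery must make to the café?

Efficient level: marginal profit ≥ marginal odour cost through level 3, so k* = 3.
With the café holding the right, the brewery must at least compensate total damage at k*: 56 + 98 + 190 = 344.

344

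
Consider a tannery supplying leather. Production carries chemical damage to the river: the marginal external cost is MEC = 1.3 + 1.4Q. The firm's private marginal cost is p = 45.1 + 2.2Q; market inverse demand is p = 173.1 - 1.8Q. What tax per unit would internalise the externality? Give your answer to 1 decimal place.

tax = 34.1 per unit

Social marginal cost = private MC + MEC = 46.4 + 3.6Q.
Set SMC = demand: 46.4 + 3.6Q = 173.1 - 1.8Q → Q* = 23.4630.
The Pigouvian tax equals MEC at Q*: 1.3 + 1.4×23.4630 = 34.1482.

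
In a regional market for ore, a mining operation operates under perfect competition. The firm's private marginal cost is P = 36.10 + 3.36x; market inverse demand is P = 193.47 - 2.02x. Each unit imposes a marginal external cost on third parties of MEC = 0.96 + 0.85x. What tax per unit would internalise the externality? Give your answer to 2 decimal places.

Social marginal cost = private MC + MEC = 37.06 + 4.21x.
Set SMC = demand: 37.06 + 4.21x = 193.47 - 2.02x → x* = 25.1059.
The Pigouvian tax equals MEC at x*: 0.96 + 0.85×25.1059 = 22.3000.

tax = 22.30 per unit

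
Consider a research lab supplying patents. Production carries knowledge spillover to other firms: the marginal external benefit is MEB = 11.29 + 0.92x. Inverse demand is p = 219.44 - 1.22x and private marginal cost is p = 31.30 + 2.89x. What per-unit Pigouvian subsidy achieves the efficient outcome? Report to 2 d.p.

subsidy = 68.81 per unit

Social marginal cost = private MC − MEB = 20.01 + 1.97x.
Set SMC = demand: 20.01 + 1.97x = 219.44 - 1.22x → x* = 62.5172.
The Pigouvian subsidy equals MEB at x*: 11.29 + 0.92×62.5172 = 68.8058.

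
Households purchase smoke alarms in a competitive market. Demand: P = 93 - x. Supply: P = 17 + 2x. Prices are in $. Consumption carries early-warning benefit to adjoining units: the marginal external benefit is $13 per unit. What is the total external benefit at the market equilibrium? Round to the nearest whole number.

Market equilibrium (private): 17 + 2x = 93 - x → x_m = 25.3333.
Total external benefit = MEB × x_m = 13 × 25.3333 = 329.3329.

$329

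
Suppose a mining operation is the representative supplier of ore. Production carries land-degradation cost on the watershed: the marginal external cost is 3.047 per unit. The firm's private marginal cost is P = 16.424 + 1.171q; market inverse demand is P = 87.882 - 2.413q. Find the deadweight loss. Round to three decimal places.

Market equilibrium (private): 16.424 + 1.171q = 87.882 - 2.413q → q_m = 19.9381.
Social marginal cost = private MC + MEC = 19.471 + 1.171q.
Set SMC = demand: 19.471 + 1.171q = 87.882 - 2.413q → q* = 19.0879.
The welfare-loss triangle has base |q_m − q*| and height MEC(q_m) (the vertical gap between SMC and demand is zero at q* and MEC at q_m).
DWL = ½ × 0.8502 × 3.0470 = 1.2953.

DWL = 1.295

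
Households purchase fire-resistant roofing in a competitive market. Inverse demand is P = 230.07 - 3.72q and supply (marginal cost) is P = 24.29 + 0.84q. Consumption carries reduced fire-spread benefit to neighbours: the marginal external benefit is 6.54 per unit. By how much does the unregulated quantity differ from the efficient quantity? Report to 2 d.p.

1.43 units

Market equilibrium (private): 24.29 + 0.84q = 230.07 - 3.72q → q_m = 45.1272.
Social marginal benefit = demand + MEB = 236.61 - 3.72q.
Set SMB = MC: 236.61 - 3.72q = 24.29 + 0.84q → q* = 46.5614.
Gap = |45.1272 − 46.5614| = 1.4342.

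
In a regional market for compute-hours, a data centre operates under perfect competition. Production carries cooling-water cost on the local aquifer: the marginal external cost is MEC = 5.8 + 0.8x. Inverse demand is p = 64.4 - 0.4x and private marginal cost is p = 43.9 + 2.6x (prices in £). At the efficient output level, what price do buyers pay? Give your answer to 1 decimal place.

P = £62.9

Social marginal cost = private MC + MEC = 49.7 + 3.4x.
Set SMC = demand: 49.7 + 3.4x = 64.4 - 0.4x → x* = 3.8684.
Consumer price on the demand curve at x*: 64.4 − 0.4×3.8684 = 62.8526.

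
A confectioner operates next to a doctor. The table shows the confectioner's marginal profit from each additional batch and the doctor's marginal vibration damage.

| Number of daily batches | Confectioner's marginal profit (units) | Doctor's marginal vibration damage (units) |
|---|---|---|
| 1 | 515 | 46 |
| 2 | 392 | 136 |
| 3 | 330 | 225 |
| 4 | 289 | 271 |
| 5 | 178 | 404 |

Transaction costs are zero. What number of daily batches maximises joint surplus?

4

Bargaining reaches the level where marginal profit last exceeds marginal vibration damage.
That holds through level 4 (289 ≥ 271) but not at 5 (178 < 404).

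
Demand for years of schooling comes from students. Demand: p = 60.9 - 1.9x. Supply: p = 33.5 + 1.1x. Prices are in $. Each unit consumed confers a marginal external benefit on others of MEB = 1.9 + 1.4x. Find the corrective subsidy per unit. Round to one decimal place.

subsidy = $27.5 per unit

Social marginal benefit = demand + MEB = 62.8 - 0.5x.
Set SMB = MC: 62.8 - 0.5x = 33.5 + 1.1x → x* = 18.3125.
The Pigouvian subsidy equals MEB at x*: 1.9 + 1.4×18.3125 = 27.5375.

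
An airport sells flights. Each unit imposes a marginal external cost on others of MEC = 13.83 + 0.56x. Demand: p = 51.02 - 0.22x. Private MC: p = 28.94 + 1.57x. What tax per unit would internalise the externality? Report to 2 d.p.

Social marginal cost = private MC + MEC = 42.77 + 2.13x.
Set SMC = demand: 42.77 + 2.13x = 51.02 - 0.22x → x* = 3.5106.
The Pigouvian tax equals MEC at x*: 13.83 + 0.56×3.5106 = 15.7959.

tax = 15.80 per unit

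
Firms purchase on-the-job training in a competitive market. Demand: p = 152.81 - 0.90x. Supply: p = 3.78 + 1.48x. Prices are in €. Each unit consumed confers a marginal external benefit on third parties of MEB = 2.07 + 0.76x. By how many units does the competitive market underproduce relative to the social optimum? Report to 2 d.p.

Market equilibrium (private): 3.78 + 1.48x = 152.81 - 0.90x → x_m = 62.6176.
Social marginal benefit = demand + MEB = 154.88 - 0.14x.
Set SMB = MC: 154.88 - 0.14x = 3.78 + 1.48x → x* = 93.2716.
Gap = |62.6176 − 93.2716| = 30.6540.

30.65 units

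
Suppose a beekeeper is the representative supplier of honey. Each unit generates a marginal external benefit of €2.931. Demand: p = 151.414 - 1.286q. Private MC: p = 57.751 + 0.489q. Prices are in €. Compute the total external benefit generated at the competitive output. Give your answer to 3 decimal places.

€154.663

Market equilibrium (private): 57.751 + 0.489q = 151.414 - 1.286q → q_m = 52.7679.
Total external benefit = MEB × q_m = 2.931 × 52.7679 = 154.6627.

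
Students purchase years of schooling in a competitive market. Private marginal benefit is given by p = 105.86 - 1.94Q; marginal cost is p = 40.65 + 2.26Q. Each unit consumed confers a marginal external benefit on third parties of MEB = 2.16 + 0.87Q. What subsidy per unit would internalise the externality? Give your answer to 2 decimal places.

subsidy = 19.76 per unit

Social marginal benefit = demand + MEB = 108.02 - 1.07Q.
Set SMB = MC: 108.02 - 1.07Q = 40.65 + 2.26Q → Q* = 20.2312.
The Pigouvian subsidy equals MEB at Q*: 2.16 + 0.87×20.2312 = 19.7611.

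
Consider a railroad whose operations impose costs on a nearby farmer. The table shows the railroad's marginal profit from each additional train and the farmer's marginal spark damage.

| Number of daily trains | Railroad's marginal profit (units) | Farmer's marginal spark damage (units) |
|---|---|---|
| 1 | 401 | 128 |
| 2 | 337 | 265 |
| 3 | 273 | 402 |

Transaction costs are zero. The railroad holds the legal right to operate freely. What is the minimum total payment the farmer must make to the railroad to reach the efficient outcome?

Left alone the railroad would choose level 3 (marginal profit stays positive).
Efficient level: k* = 2 (marginal profit ≥ marginal spark damage through 2).
The farmer must at least cover the railroad's forgone profit from cutting 3→2: 273 = 273.

273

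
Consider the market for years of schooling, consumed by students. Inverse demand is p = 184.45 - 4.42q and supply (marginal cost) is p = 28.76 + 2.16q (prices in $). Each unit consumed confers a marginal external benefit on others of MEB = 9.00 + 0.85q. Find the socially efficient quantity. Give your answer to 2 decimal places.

q* = 28.74

Social marginal benefit = demand + MEB = 193.45 - 3.57q.
Set SMB = MC: 193.45 - 3.57q = 28.76 + 2.16q → q* = 28.7417.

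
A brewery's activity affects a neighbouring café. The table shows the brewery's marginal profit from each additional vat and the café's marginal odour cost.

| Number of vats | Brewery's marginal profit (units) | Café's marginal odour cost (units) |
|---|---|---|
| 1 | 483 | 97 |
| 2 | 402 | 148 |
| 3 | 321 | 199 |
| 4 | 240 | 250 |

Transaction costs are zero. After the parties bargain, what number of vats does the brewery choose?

3

Bargaining reaches the level where marginal profit last exceeds marginal odour cost.
That holds through level 3 (321 ≥ 199) but not at 4 (240 < 250).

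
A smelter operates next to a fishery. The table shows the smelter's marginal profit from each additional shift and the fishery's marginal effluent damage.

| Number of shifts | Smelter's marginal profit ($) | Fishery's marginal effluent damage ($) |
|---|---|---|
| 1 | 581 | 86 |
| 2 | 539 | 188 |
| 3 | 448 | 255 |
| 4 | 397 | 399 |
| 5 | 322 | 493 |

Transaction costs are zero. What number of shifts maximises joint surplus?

3

Bargaining reaches the level where marginal profit last exceeds marginal effluent damage.
That holds through level 3 (448 ≥ 255) but not at 4 (397 < 399).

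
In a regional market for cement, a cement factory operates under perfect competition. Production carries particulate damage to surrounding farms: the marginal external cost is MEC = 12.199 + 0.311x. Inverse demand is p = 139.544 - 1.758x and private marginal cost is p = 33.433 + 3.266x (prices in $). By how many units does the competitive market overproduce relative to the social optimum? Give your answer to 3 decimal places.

3.518 units

Market equilibrium (private): 33.433 + 3.266x = 139.544 - 1.758x → x_m = 21.1208.
Social marginal cost = private MC + MEC = 45.632 + 3.577x.
Set SMC = demand: 45.632 + 3.577x = 139.544 - 1.758x → x* = 17.6030.
Gap = |21.1208 − 17.6030| = 3.5178.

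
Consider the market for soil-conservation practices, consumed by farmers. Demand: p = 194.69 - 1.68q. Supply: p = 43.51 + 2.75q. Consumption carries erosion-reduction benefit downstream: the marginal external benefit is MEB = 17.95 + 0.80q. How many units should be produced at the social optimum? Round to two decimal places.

q* = 46.59

Social marginal benefit = demand + MEB = 212.64 - 0.88q.
Set SMB = MC: 212.64 - 0.88q = 43.51 + 2.75q → q* = 46.5923.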